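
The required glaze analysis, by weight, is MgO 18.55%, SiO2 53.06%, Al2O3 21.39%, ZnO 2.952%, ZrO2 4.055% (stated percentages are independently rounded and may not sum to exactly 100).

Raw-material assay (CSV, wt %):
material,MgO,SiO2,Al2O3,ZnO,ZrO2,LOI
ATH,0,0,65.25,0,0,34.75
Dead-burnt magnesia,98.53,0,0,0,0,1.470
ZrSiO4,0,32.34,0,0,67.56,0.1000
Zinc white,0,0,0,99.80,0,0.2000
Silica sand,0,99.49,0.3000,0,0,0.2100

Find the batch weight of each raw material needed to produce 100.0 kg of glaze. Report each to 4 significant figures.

All internal work holds full float precision end to end; working values are printed rounded off to 4 significant figures across the worked steps. Exactly one rounding goes into each reported value. Derived quantities (yield, LOI, net glass mass, the totals, five oxide percentages) are carried in exact precision from the weighed amounts per 100.0 kg of glass, as set out in the problem or answer text.
Oxide-by-oxide targets in 100.0 kg glaze:
  MgO: 18.55% × 100.0 = 18.55 kg
  SiO2: 53.06% × 100.0 = 53.06 kg
  Al2O3: 21.39% × 100.0 = 21.39 kg
  ZnO: 2.952% × 100.0 = 2.952 kg
  ZrO2: 4.055% × 100.0 = 4.055 kg
Balance tally, oxide-wise, using the reported weights, on the stated basis (each sum matches its target mass exact up to rounding of places):
  MgO: 18.83·0.9853 = 18.55 kg (target 18.55 kg)
  SiO2: 6.002·0.3234 + 51.38·0.9949 = 53.06 kg (target 53.06 kg)
  Al2O3: 32.55·0.6525 + 51.38·0.003000 = 21.39 kg (target 21.39 kg)
  ZnO: 2.958·0.9980 = 2.952 kg (target 2.952 kg)
  ZrO2: 6.002·0.6756 = 4.055 kg (target 4.055 kg)
Glass-mass closure: the batch minus its LOI: 100.0 kg (the Σ of target masses is 100.0 kg; against the stated basis, 100.0 kg — a pure rounding effect).
Whole-batch sum: Σ batch = 111.7 kg; LOI loss = Σ batch·LOI = 11.71 kg; glass ÷ batch gives a yield of 89.52%.

Batch per 100.0 kg glaze:
  ATH: 32.55 kg
  Dead-burnt magnesia: 18.83 kg
  ZrSiO4: 6.002 kg
  Zinc white: 2.958 kg
  Silica sand: 51.38 kg
Total batch = 111.7 kg; LOI loss = 11.71 kg; yield = 89.52%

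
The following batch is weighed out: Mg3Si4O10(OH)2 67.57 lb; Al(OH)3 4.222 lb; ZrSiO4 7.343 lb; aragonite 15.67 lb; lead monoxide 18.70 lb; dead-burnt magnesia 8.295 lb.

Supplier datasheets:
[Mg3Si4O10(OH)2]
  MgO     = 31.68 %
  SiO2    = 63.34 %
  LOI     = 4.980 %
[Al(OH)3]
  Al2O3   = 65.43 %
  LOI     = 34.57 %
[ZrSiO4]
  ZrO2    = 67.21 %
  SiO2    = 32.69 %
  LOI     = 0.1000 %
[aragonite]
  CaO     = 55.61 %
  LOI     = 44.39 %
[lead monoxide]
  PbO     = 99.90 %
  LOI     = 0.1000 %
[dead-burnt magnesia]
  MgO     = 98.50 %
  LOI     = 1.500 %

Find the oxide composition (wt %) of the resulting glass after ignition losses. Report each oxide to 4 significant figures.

Glass mass = 109.9 lb (batch 121.8 − LOI 11.93).
Composition: ZrO2 4.492%, CaO 7.931%, Al2O3 2.514%, MgO 26.92%, PbO 17.00%, SiO2 41.14%

The whole derivation carries exact precision at every stage — values along the way are printed, rounded to four significant figures, alongside each step. Every reported result takes just one rounding — all derived quantities are rebuilt in exact precision (the yield, six oxide percentages, net glass mass, totals, ignition loss) from the weighed amounts at 109.9 lb of glass, as given in either problem or answer.
Oxide masses out of the charge:
  ZrO2: 7.343·0.6721 = 4.935 lb
  CaO: 15.67·0.5561 = 8.714 lb
  Al2O3: 4.222·0.6543 = 2.762 lb
  MgO: 67.57·0.3168 + 8.295·0.9850 = 29.58 lb
  PbO: 18.70·0.9990 = 18.68 lb
  SiO2: 67.57·0.6334 + 7.343·0.3269 = 45.20 lb
LOI: 67.57·0.04980 + 4.222·0.3457 + 7.343·0.001000 + 15.67·0.4439 + 18.70·0.001000 + 8.295·0.01500 = 11.93 lb
batch − LOI leaves glass = 121.8 − 11.93 = 109.9 lb (consistent with Σ oxide mass)
percent by weight: oxide/glass ×100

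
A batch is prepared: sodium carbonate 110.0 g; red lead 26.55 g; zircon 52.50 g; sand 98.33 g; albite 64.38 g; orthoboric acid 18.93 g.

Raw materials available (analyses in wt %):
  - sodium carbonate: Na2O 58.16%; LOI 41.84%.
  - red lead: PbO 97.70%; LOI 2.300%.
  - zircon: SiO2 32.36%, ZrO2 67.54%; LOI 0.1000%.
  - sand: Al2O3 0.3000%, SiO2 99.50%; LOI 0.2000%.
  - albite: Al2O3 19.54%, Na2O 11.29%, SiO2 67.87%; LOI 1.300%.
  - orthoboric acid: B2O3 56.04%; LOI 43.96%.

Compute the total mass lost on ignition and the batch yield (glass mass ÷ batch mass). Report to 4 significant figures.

LOI loss = 56.04 g; glass = 314.6 g; yield = 84.88%

In-progress results appear, rounded to four significant figures, at each printed step. Each numeric step maintains full precision end to end; every reported figure takes exactly one rounding. The derived quantities are rebuilt at full precision (yield, totals, LOI, glass mass, six oxide percentages) from the batch weights for 314.6 g of glass as they appear in the problem or answer text.
Loss on ignition, line by line:
  sodium carbonate: 110.0 × 0.4184 = 46.02 g
  red lead: 26.55 × 0.02300 = 0.6107 g
  zircon: 52.50 × 0.001000 = 0.05250 g
  sand: 98.33 × 0.002000 = 0.1967 g
  albite: 64.38 × 0.01300 = 0.8369 g
  orthoboric acid: 18.93 × 0.4396 = 8.322 g
Total LOI = 56.04 g
Glass = batch − LOI = 370.7 − 56.04 = 314.6 g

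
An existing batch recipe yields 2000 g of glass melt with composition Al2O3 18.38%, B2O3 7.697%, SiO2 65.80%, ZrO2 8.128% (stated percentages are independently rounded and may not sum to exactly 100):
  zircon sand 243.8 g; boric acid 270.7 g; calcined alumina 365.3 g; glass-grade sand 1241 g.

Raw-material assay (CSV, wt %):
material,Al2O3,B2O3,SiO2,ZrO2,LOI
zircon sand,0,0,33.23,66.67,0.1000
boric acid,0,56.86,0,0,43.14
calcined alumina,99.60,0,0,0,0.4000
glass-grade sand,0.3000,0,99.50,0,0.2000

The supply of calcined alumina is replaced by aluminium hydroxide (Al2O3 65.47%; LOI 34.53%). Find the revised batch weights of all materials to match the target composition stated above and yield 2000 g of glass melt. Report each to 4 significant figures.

Mid-chain values are displayed with 4-significant-digit rounding across the worked steps — each numeric step keeps full precision through the solve — each reported result receives exactly one rounding — the derived quantities are recomputed at full float precision (the four compositions, the totals, glass mass, LOI, the yield) from the batch weights on 2000 g of glass exactly as shown in the problem or the answer.
Target masses of each oxide per 2000 g glass melt:
  Al2O3: 18.38% × 2000 = 367.6 g
  B2O3: 7.697% × 2000 = 153.9 g
  SiO2: 65.80% × 2000 = 1316 g
  ZrO2: 8.128% × 2000 = 162.6 g
Sums-versus-targets review with the batch weights as given, versus the basis set out (each sum matches its target mass once rounding is allowed for):
  Al2O3: 555.8·0.6547 + 1241·0.003000 = 367.6 g (target 367.6 g)
  B2O3: 270.7·0.5686 = 153.9 g (target 153.9 g)
  SiO2: 243.8·0.3323 + 1241·0.9950 = 1316 g (target 1316 g)
  ZrO2: 243.8·0.6667 = 162.5 g (target 162.6 g)
Auditing the glass mass value: the batch minus its LOI: 2000 g (targets for the oxides total 2000 g; stated basis 2000 g — a pure rounding effect).
Batch total: Σ batch = 2311 g; LOI removed, Σ of batch·LOI: 311.4 g; yield = glass ÷ total batch = 86.53%.

Revised batch per 2000 g glass melt:
  zircon sand: 243.8 g
  boric acid: 270.7 g
  aluminium hydroxide: 555.8 g
  glass-grade sand: 1241 g
Total batch = 2311 g; LOI loss = 311.4 g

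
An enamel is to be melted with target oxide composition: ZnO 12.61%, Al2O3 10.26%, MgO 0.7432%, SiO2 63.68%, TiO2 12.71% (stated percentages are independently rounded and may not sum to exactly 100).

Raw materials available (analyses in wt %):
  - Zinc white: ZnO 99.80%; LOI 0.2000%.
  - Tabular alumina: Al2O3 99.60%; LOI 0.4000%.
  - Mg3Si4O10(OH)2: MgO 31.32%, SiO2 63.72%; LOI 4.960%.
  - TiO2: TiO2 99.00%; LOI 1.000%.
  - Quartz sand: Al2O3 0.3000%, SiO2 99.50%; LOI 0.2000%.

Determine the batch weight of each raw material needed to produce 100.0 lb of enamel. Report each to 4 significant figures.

Batch per 100.0 lb enamel:
  Zinc white: 12.64 lb
  Tabular alumina: 10.11 lb
  Mg3Si4O10(OH)2: 2.373 lb
  TiO2: 12.84 lb
  Quartz sand: 62.48 lb
Total batch = 100.4 lb; LOI loss = 0.4368 lb; yield = 99.57%

Working values are printed, rounded to 4 significant figures, within the worked lines; all internal work carries full float precision at all times. A single rounding finalizes each reported figure. All derived quantities, including LOI, the five compositions, yield, the totals, net glass mass, are recomputed from the weighed amounts for 100.0 lb of glass at exact precision as quoted within question or answer.
Per-oxide target masses for 100.0 lb enamel:
  ZnO: 12.61% × 100.0 = 12.61 lb
  Al2O3: 10.26% × 100.0 = 10.26 lb
  MgO: 0.7432% × 100.0 = 0.7432 lb
  SiO2: 63.68% × 100.0 = 63.68 lb
  TiO2: 12.71% × 100.0 = 12.71 lb
Per-oxide balance check working from each reported weight, per the basis as stated (delivered sums recover each target within answer rounding):
  ZnO: 12.64·0.9980 = 12.61 lb (target 12.61 lb)
  Al2O3: 10.11·0.9960 + 62.48·0.003000 = 10.26 lb (target 10.26 lb)
  MgO: 2.373·0.3132 = 0.7432 lb (target 0.7432 lb)
  SiO2: 2.373·0.6372 + 62.48·0.9950 = 63.68 lb (target 63.68 lb)
  TiO2: 12.84·0.9900 = 12.71 lb (target 12.71 lb)
The glass-mass cross-check: the batch minus its LOI: 100.0 lb (oxide target masses add up to 100.0 lb; with the basis standing at 100.0 lb — any gap is answer rounding).
Whole-batch sum: Σ batch = 100.4 lb; Σ batch·LOI gives LOI loss = 0.4368 lb; yield, glass over the total, = 99.57%.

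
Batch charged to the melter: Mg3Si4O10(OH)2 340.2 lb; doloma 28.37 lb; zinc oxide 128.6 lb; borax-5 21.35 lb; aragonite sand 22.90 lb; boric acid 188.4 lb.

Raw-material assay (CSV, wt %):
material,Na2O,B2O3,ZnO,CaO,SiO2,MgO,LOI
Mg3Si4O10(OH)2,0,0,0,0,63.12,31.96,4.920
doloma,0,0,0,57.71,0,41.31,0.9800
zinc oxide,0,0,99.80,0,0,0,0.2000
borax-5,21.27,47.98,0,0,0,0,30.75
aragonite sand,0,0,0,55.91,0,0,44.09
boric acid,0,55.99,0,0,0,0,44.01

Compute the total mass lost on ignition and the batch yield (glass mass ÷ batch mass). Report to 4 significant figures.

LOI loss = 116.8 lb; glass = 613.0 lb; yield = 83.99%

All internal work runs at exact precision at all times; the intermediate values appear rounded off to 4 significant digits on the page; every reported result undergoes a single rounding — all derived quantities are rebuilt from the batch weights on 613.0 lb of glass in full float precision (yield, LOI, six oxide percentages, totals, glass mass) as quoted within problem or answer.
Each material's LOI contribution:
  Mg3Si4O10(OH)2: 340.2 × 0.04920 = 16.74 lb
  doloma: 28.37 × 0.009800 = 0.2780 lb
  zinc oxide: 128.6 × 0.002000 = 0.2572 lb
  borax-5: 21.35 × 0.3075 = 6.565 lb
  aragonite sand: 22.90 × 0.4409 = 10.10 lb
  boric acid: 188.4 × 0.4401 = 82.91 lb
Total LOI = 116.8 lb
Glass = batch − LOI = 729.8 − 116.8 = 613.0 lb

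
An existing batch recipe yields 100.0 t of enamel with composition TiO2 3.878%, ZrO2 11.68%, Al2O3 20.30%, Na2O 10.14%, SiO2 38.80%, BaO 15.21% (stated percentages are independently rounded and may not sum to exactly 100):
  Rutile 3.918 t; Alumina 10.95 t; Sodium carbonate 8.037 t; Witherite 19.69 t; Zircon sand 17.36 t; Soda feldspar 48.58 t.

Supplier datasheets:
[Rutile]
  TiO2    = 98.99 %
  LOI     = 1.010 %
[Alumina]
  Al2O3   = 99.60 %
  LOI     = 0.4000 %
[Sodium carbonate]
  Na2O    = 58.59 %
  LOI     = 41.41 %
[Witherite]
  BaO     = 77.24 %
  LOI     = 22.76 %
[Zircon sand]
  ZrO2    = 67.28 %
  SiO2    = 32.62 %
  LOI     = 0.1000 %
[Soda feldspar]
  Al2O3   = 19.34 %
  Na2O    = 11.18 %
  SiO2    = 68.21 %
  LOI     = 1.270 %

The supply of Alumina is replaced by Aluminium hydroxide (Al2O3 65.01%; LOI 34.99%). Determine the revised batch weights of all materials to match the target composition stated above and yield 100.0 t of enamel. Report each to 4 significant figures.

Revised batch per 100.0 t enamel:
  Rutile: 3.918 t
  Aluminium hydroxide: 16.77 t
  Sodium carbonate: 8.037 t
  Witherite: 19.69 t
  Zircon sand: 17.36 t
  Soda feldspar: 48.58 t
Total batch = 114.4 t; LOI loss = 14.35 t

Intermediates are displayed rounded to four significant figures in the printout. Each numeric step holds exact precision all the way through. Each reported result is rounded just once; derived quantities (totals, the six compositions, glass mass, yield, LOI) are re-derived at full precision from the batch weights for 100.0 t of glass as written in the problem or the answer.
Target masses of each oxide per 100.0 t enamel:
  TiO2: 3.878% × 100.0 = 3.878 t
  ZrO2: 11.68% × 100.0 = 11.68 t
  Al2O3: 20.30% × 100.0 = 20.30 t
  Na2O: 10.14% × 100.0 = 10.14 t
  SiO2: 38.80% × 100.0 = 38.80 t
  BaO: 15.21% × 100.0 = 15.21 t
Per-oxide balance check on the weights just shown, for the quoted basis mass (target by target, the sums agree modulo rounding of the values):
  TiO2: 3.918·0.9899 = 3.878 t (target 3.878 t)
  ZrO2: 17.36·0.6728 = 11.68 t (target 11.68 t)
  Al2O3: 16.77·0.6501 + 48.58·0.1934 = 20.30 t (target 20.30 t)
  Na2O: 8.037·0.5859 + 48.58·0.1118 = 10.14 t (target 10.14 t)
  SiO2: 17.36·0.3262 + 48.58·0.6821 = 38.80 t (target 38.80 t)
  BaO: 19.69·0.7724 = 15.21 t (target 15.21 t)
Mass balance on the glass: batch Σ − ignition loss = 100.0 t (targets for the oxides total 100.0 t; versus the stated basis of 100.0 t — deltas are rounding alone).
Summing the batch: Σ batch = 114.4 t; LOI loss = Σ batch·LOI = 14.35 t; the yield ratio, glass ÷ batch: 87.45%.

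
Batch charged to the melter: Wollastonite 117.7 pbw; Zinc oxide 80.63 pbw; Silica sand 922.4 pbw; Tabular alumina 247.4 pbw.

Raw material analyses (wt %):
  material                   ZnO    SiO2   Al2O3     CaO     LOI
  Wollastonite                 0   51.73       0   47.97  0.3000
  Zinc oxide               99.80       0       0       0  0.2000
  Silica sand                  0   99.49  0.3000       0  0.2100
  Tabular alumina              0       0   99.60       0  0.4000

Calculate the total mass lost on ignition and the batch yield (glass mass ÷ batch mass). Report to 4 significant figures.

LOI loss = 3.441 pbw; glass = 1365 pbw; yield = 99.75%

Each numeric step maintains full float precision through the solve; working values appear, with 4-significant-digit rounding, as written; every reported figure is rounded once only; the derived quantities, including ignition loss, net glass mass, yield, four oxide percentages, totals, are re-derived using the weight values at 1365 pbw of glass at full float precision as given in question or answer.
Material-by-material LOI:
  Wollastonite: 117.7 × 0.003000 = 0.3531 pbw
  Zinc oxide: 80.63 × 0.002000 = 0.1613 pbw
  Silica sand: 922.4 × 0.002100 = 1.937 pbw
  Tabular alumina: 247.4 × 0.004000 = 0.9896 pbw
Total LOI = 3.441 pbw
Glass = batch − LOI = 1368 − 3.441 = 1365 pbw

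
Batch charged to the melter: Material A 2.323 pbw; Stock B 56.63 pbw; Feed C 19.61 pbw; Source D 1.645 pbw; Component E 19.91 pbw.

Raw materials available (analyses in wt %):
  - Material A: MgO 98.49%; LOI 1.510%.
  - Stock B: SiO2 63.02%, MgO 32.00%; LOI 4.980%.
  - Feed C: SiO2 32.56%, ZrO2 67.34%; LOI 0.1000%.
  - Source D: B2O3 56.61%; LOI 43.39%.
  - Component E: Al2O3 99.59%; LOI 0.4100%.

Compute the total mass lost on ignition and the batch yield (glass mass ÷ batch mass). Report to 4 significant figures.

Mid-chain values are displayed (rounded to 4 significant digits) across the worked steps; every computation holds full precision in every operation. Each reported result is rounded a single time — the derived quantities are rebuilt using the weight values at 96.45 pbw of glass in exact precision (the five compositions, the yield, net glass mass, LOI, the totals), as they appear in either problem or answer.
Ignition loss by material:
  Material A: 2.323 × 0.01510 = 0.03508 pbw
  Stock B: 56.63 × 0.04980 = 2.820 pbw
  Feed C: 19.61 × 0.001000 = 0.01961 pbw
  Source D: 1.645 × 0.4339 = 0.7138 pbw
  Component E: 19.91 × 0.004100 = 0.08163 pbw
Total LOI = 3.670 pbw
Glass = batch − LOI = 100.1 − 3.670 = 96.45 pbw

LOI loss = 3.670 pbw; glass = 96.45 pbw; yield = 96.33%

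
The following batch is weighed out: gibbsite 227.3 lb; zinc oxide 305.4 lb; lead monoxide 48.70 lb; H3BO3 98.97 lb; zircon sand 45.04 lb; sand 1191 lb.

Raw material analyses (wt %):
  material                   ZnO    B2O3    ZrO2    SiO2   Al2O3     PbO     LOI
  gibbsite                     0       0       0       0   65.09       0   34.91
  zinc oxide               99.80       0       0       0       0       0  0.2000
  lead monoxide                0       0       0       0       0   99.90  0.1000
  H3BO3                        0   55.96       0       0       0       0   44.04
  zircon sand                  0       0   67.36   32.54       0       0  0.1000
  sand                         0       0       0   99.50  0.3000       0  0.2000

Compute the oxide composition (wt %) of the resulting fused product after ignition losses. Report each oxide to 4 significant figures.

Glass mass = 1790 lb (batch 1916 − LOI 126.0).
Composition: ZnO 17.02%, B2O3 3.093%, ZrO2 1.695%, SiO2 67.01%, Al2O3 8.463%, PbO 2.717%

All internal work carries full precision throughout — intermediates appear (rounded to 4 significant figures) across the worked steps. A single rounding yields each reported value; all derived quantities, which include the yield, six oxide percentages, ignition loss, the totals, glass mass, are re-derived in full float precision, as given in the problem or the answer, using the weight values on 1790 lb of glass.
What the batch supplies per oxide:
  ZnO: 305.4·0.9980 = 304.8 lb
  B2O3: 98.97·0.5596 = 55.38 lb
  ZrO2: 45.04·0.6736 = 30.34 lb
  SiO2: 45.04·0.3254 + 1191·0.9950 = 1200 lb
  Al2O3: 227.3·0.6509 + 1191·0.003000 = 151.5 lb
  PbO: 48.70·0.9990 = 48.65 lb
LOI: 227.3·0.3491 + 305.4·0.002000 + 48.70·0.001000 + 98.97·0.4404 + 45.04·0.001000 + 1191·0.002000 = 126.0 lb
The glass mass, total less LOI, = 1916 − 126.0 = 1790 lb (= Σ oxide masses)
oxide / glass × 100 gives the wt %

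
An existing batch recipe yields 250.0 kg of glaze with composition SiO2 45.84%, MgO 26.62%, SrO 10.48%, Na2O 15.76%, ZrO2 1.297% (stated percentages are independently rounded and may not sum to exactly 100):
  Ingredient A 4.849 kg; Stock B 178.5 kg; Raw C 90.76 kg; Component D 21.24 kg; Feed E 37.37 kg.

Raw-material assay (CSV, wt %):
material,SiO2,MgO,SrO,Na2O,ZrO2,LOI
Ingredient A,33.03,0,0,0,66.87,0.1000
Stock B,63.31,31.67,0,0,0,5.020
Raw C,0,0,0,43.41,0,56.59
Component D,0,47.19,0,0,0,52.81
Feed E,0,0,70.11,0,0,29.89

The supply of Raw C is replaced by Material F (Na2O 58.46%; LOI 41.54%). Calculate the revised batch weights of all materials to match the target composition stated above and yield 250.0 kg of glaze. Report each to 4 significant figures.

Revised batch per 250.0 kg glaze:
  Ingredient A: 4.849 kg
  Stock B: 178.5 kg
  Material F: 67.40 kg
  Component D: 21.24 kg
  Feed E: 37.37 kg
Total batch = 309.4 kg; LOI loss = 59.35 kg

Every computation maintains exact precision from first step to last; rounding to four significant figures governs every in-between result as printed; each reported result takes a single rounding — derived quantities (the five compositions, glass mass, ignition loss, the totals, the yield) are re-derived from the batch weights on 250.0 kg of glass in full float precision exactly as shown in the problem or the answer.
The oxide mass targets at 250.0 kg glaze:
  SiO2: 45.84% × 250.0 = 114.6 kg
  MgO: 26.62% × 250.0 = 66.55 kg
  SrO: 10.48% × 250.0 = 26.20 kg
  Na2O: 15.76% × 250.0 = 39.40 kg
  ZrO2: 1.297% × 250.0 = 3.242 kg
Per-oxide balance check given the weights on record, relative to the basis at hand (each sum matches its target mass net of answer rounding effects):
  SiO2: 4.849·0.3303 + 178.5·0.6331 = 114.6 kg (target 114.6 kg)
  MgO: 178.5·0.3167 + 21.24·0.4719 = 66.55 kg (target 66.55 kg)
  SrO: 37.37·0.7011 = 26.20 kg (target 26.20 kg)
  Na2O: 67.40·0.5846 = 39.40 kg (target 39.40 kg)
  ZrO2: 4.849·0.6687 = 3.243 kg (target 3.242 kg)
The glass-mass cross-check: batch total minus LOI = 250.0 kg (oxide target masses add up to 250.0 kg; stated basis 250.0 kg — any gap is answer rounding).
Total batch = Σ batch = 309.4 kg; LOI removed, Σ of batch·LOI: 59.35 kg; glass ÷ batch gives a yield of 80.82%.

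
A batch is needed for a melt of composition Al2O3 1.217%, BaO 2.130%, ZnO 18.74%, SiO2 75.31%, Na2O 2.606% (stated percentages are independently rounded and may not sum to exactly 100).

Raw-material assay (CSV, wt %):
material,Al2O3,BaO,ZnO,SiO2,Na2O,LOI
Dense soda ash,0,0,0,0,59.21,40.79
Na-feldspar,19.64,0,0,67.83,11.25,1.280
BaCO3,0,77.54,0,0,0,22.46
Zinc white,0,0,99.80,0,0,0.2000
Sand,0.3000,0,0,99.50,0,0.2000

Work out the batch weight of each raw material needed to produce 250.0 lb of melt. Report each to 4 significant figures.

The intermediate values are printed, rounded to four significant figures, as written; all arithmetic keeps exact precision through every step; exactly one rounding lands on every reported result; derived quantities, which include the five compositions, glass mass, ignition loss, totals, yield, are recomputed in exact precision, as they appear in the problem or answer text, using the weight values per 250.0 lb of glass.
Target masses of each oxide per 250.0 lb melt:
  Al2O3: 1.217% × 250.0 = 3.042 lb
  BaO: 2.130% × 250.0 = 5.325 lb
  ZnO: 18.74% × 250.0 = 46.85 lb
  SiO2: 75.31% × 250.0 = 188.3 lb
  Na2O: 2.606% × 250.0 = 6.515 lb
Checking each oxide sum with the batch weights as given, for the quoted basis mass (every target is met by its sum once rounding is allowed for):
  Al2O3: 12.73·0.1964 + 180.5·0.003000 = 3.042 lb (target 3.042 lb)
  BaO: 6.867·0.7754 = 5.325 lb (target 5.325 lb)
  ZnO: 46.94·0.9980 = 46.85 lb (target 46.85 lb)
  SiO2: 12.73·0.6783 + 180.5·0.9950 = 188.2 lb (target 188.3 lb)
  Na2O: 8.584·0.5921 + 12.73·0.1125 = 6.515 lb (target 6.515 lb)
Glass-mass sanity pass: net batch after ignition = 250.0 lb (per-oxide target masses sum to 250.0 lb; against the stated basis, 250.0 lb — any gap is answer rounding).
Summing the batch: Σ batch = 255.6 lb; ignition loss, Σ(batch × LOI) = 5.662 lb; yield = glass ÷ total batch = 97.79%.

Batch per 250.0 lb melt:
  Dense soda ash: 8.584 lb
  Na-feldspar: 12.73 lb
  BaCO3: 6.867 lb
  Zinc white: 46.94 lb
  Sand: 180.5 lb
Total batch = 255.6 lb; LOI loss = 5.662 lb; yield = 97.79%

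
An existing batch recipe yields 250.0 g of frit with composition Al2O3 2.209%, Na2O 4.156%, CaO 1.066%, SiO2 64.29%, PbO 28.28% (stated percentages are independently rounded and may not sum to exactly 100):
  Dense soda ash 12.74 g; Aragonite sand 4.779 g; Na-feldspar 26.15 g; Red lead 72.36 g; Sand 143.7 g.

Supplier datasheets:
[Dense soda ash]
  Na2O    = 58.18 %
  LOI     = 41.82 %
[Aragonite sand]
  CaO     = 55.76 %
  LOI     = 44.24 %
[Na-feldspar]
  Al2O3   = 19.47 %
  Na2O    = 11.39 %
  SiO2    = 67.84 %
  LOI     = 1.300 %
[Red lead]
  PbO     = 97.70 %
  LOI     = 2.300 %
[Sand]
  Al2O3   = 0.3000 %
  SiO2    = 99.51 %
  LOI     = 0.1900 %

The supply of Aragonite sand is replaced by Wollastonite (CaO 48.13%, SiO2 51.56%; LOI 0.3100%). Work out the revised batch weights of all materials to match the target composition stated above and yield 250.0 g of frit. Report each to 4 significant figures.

Revised batch per 250.0 g frit:
  Dense soda ash: 12.73 g
  Wollastonite: 5.537 g
  Na-feldspar: 26.19 g
  Red lead: 72.36 g
  Sand: 140.8 g
Total batch = 257.6 g; LOI loss = 7.613 g

Intermediates are shown (rounded to four significant figures) in the working — each numeric step runs at exact precision from start to finish; a single rounding completes each reported number. The derived quantities (LOI, the totals, the yield, the five compositions, net glass mass) are carried from the weighed amounts at 250.0 g of glass at exact precision, exactly as shown in the problem or the answer.
Oxide mass targets, per 250.0 g frit:
  Al2O3: 2.209% × 250.0 = 5.522 g
  Na2O: 4.156% × 250.0 = 10.39 g
  CaO: 1.066% × 250.0 = 2.665 g
  SiO2: 64.29% × 250.0 = 160.7 g
  PbO: 28.28% × 250.0 = 70.70 g
Sums-versus-targets review with the batch weights as given, under the basis named above (target by target, the sums agree net of answer rounding effects):
  Al2O3: 26.19·0.1947 + 140.8·0.003000 = 5.522 g (target 5.522 g)
  Na2O: 12.73·0.5818 + 26.19·0.1139 = 10.39 g (target 10.39 g)
  CaO: 5.537·0.4813 = 2.665 g (target 2.665 g)
  SiO2: 5.537·0.5156 + 26.19·0.6784 + 140.8·0.9951 = 160.7 g (target 160.7 g)
  PbO: 72.36·0.9770 = 70.70 g (target 70.70 g)
The glass-mass cross-check: batch Σ − ignition loss = 250.0 g (summing oxide targets gives 250.0 g; versus the stated basis of 250.0 g — deltas are rounding alone).
Summing the batch: Σ batch = 257.6 g; Σ batch·LOI gives LOI loss = 7.613 g; yield = glass ÷ total batch = 97.04%.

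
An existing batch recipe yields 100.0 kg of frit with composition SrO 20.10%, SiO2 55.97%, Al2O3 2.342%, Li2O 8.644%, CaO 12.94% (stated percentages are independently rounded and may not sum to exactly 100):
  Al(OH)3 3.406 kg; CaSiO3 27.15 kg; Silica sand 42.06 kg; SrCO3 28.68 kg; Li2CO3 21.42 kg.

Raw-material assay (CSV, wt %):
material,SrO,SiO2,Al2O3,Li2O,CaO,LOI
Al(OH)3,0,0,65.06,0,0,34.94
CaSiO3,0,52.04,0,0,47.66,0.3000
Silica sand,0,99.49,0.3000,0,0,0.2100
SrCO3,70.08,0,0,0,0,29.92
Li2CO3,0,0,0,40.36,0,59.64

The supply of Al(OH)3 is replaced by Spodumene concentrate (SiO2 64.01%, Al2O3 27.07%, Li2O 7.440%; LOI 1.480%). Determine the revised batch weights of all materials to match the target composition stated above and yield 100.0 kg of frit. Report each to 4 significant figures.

Working values are printed, rounded to 4 significant digits, at each printed step. The whole derivation carries exact precision all the way through — each reported value is rounded a single time; all derived quantities, which include five oxide percentages, the yield, glass mass, LOI, totals, are computed at exact precision, as written in either problem or answer, from the weighed amounts for 100.0 kg of glass.
Target oxide masses per 100.0 kg frit:
  SrO: 20.10% × 100.0 = 20.10 kg
  SiO2: 55.97% × 100.0 = 55.97 kg
  Al2O3: 2.342% × 100.0 = 2.342 kg
  Li2O: 8.644% × 100.0 = 8.644 kg
  CaO: 12.94% × 100.0 = 12.94 kg
Balance tally, oxide-wise, working from each reported weight, per the basis as stated (each sum matches its target mass given rounding of the digits):
  SrO: 28.68·0.7008 = 20.10 kg (target 20.10 kg)
  SiO2: 8.244·0.6401 + 27.15·0.5204 + 36.75·0.9949 = 55.97 kg (target 55.97 kg)
  Al2O3: 8.244·0.2707 + 36.75·0.003000 = 2.342 kg (target 2.342 kg)
  Li2O: 8.244·0.07440 + 19.90·0.4036 = 8.645 kg (target 8.644 kg)
  CaO: 27.15·0.4766 = 12.94 kg (target 12.94 kg)
Mass balance on the glass: batch Σ − ignition loss = 99.99 kg (the Σ of target masses is 100.0 kg; versus the stated basis of 100.0 kg — deltas are rounding alone).
Summing the batch: Σ batch = 120.7 kg; ignition loss, Σ(batch × LOI) = 20.73 kg; the yield ratio, glass ÷ batch: 82.83%.

Revised batch per 100.0 kg frit:
  Spodumene concentrate: 8.244 kg
  CaSiO3: 27.15 kg
  Silica sand: 36.75 kg
  SrCO3: 28.68 kg
  Li2CO3: 19.90 kg
Total batch = 120.7 kg; LOI loss = 20.73 kg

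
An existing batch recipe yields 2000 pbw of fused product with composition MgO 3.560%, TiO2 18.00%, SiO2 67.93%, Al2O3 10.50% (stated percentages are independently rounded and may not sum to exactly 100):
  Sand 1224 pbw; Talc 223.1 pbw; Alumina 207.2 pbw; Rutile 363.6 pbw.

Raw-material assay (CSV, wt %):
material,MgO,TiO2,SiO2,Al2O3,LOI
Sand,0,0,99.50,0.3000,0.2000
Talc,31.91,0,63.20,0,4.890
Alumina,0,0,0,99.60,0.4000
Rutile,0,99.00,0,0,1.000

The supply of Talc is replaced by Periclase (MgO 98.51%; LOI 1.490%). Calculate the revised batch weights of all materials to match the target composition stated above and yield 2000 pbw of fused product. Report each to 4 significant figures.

In-progress results are displayed, rounded to four significant figures, between the steps — all arithmetic carries exact precision at each step. Each reported result carries a single rounding — the derived quantities (glass mass, the totals, yield, the four compositions, LOI) are re-derived in full float precision from the batch weights for 2000 pbw of glass, as set out in problem or answer.
Target masses of each oxide per 2000 pbw fused product:
  MgO: 3.560% × 2000 = 71.20 pbw
  TiO2: 18.00% × 2000 = 360.0 pbw
  SiO2: 67.93% × 2000 = 1359 pbw
  Al2O3: 10.50% × 2000 = 210.0 pbw
A balance pass over the oxides, per the reported batch figures, per the basis as stated (sums match the target masses within answer rounding):
  MgO: 72.28·0.9851 = 71.20 pbw (target 71.20 pbw)
  TiO2: 363.6·0.9900 = 360.0 pbw (target 360.0 pbw)
  SiO2: 1365·0.9950 = 1358 pbw (target 1359 pbw)
  Al2O3: 1365·0.003000 + 206.7·0.9960 = 210.0 pbw (target 210.0 pbw)
Mass balance on the glass: batch Σ − ignition loss = 1999 pbw (targets for the oxides total 2000 pbw; versus the stated basis of 2000 pbw — differing by rounding only).
Batch grand total — Σ batch = 2008 pbw; LOI loss = Σ batch·LOI = 8.270 pbw; yield, glass over the total, = 99.59%.

Revised batch per 2000 pbw fused product:
  Sand: 1365 pbw
  Periclase: 72.28 pbw
  Alumina: 206.7 pbw
  Rutile: 363.6 pbw
Total batch = 2008 pbw; LOI loss = 8.270 pbw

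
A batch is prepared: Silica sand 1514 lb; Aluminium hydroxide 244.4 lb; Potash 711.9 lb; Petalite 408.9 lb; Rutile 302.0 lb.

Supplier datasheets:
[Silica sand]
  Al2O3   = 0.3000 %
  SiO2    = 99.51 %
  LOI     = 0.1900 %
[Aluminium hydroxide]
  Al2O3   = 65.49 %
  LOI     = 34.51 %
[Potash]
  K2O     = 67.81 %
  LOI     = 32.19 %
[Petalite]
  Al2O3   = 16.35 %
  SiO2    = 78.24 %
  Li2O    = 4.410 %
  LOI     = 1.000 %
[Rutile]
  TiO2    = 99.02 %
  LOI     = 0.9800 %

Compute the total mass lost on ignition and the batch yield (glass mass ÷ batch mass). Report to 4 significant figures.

Each numeric step keeps full precision all the way through — working values are displayed rounded to 4 significant digits between the steps. Every reported figure receives exactly one rounding — all derived quantities are re-derived at full float precision (glass mass, the five compositions, yield, the totals, ignition loss) using the weight values on 2858 lb of glass, precisely as stated by the problem or answer text.
Material-by-material LOI:
  Silica sand: 1514 × 0.001900 = 2.877 lb
  Aluminium hydroxide: 244.4 × 0.3451 = 84.34 lb
  Potash: 711.9 × 0.3219 = 229.2 lb
  Petalite: 408.9 × 0.01000 = 4.089 lb
  Rutile: 302.0 × 0.009800 = 2.960 lb
Total LOI = 323.4 lb
Glass = batch − LOI = 3181 − 323.4 = 2858 lb

LOI loss = 323.4 lb; glass = 2858 lb; yield = 89.83%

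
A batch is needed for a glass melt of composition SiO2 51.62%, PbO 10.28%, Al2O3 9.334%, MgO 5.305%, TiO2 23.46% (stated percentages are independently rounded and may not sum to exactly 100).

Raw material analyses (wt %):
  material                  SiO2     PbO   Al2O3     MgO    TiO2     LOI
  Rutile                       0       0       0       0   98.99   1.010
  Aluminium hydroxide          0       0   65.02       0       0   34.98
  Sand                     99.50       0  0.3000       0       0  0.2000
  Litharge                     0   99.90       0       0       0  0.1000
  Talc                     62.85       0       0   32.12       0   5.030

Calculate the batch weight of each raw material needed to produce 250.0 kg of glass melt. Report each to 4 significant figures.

Batch per 250.0 kg glass melt:
  Rutile: 59.25 kg
  Aluminium hydroxide: 35.41 kg
  Sand: 103.6 kg
  Litharge: 25.73 kg
  Talc: 41.29 kg
Total batch = 265.3 kg; LOI loss = 15.29 kg; yield = 94.23%

Values along the way are shown, with 4-significant-digit rounding, across the worked steps; all internal work holds full float precision at every stage — a single rounding yields each reported result. The derived quantities are computed in full float precision (totals, ignition loss, the yield, the five compositions, glass mass) using the weight values per 250.0 kg of glass as quoted within either problem or answer.
Target oxide masses per 250.0 kg glass melt:
  SiO2: 51.62% × 250.0 = 129.0 kg
  PbO: 10.28% × 250.0 = 25.70 kg
  Al2O3: 9.334% × 250.0 = 23.34 kg
  MgO: 5.305% × 250.0 = 13.26 kg
  TiO2: 23.46% × 250.0 = 58.65 kg
Oxide-by-oxide audit from the weights as reported, at the basis given (summed amounts equal target values within answer rounding):
  SiO2: 103.6·0.9950 + 41.29·0.6285 = 129.0 kg (target 129.0 kg)
  PbO: 25.73·0.9990 = 25.70 kg (target 25.70 kg)
  Al2O3: 35.41·0.6502 + 103.6·0.003000 = 23.33 kg (target 23.34 kg)
  MgO: 41.29·0.3212 = 13.26 kg (target 13.26 kg)
  TiO2: 59.25·0.9899 = 58.65 kg (target 58.65 kg)
Auditing the glass mass value: total charge less LOI = 250.0 kg (per-oxide target masses sum to 250.0 kg; with the basis standing at 250.0 kg — rounding explains the deltas).
Batch total: Σ batch = 265.3 kg; loss to ignition Σ batch·LOI = 15.29 kg; yield: glass divided by total = 94.23%.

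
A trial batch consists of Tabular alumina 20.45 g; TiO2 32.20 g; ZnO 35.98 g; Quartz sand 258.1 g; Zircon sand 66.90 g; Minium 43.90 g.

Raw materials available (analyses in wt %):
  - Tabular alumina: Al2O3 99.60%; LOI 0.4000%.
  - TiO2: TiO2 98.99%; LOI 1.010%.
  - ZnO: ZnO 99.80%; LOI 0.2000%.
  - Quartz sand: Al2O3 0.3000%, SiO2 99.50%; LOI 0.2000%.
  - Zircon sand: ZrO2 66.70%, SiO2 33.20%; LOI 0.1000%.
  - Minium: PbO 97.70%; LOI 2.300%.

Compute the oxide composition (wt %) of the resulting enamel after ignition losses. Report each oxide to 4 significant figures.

Glass mass = 455.5 g (batch 457.5 − LOI 2.072).
Composition: Al2O3 4.642%, ZnO 7.884%, PbO 9.417%, TiO2 6.998%, ZrO2 9.797%, SiO2 61.26%

Every computation keeps full float precision in all steps — working values appear, with 4-significant-figure rounding, at each printed step — a single rounding completes every reported value. The derived quantities are recomputed at exact precision (the totals, six oxide percentages, glass mass, LOI, the yield) starting from the weights at 455.5 g of glass as set out in question or answer.
Oxide-by-oxide delivered mass:
  Al2O3: 20.45·0.9960 + 258.1·0.003000 = 21.14 g
  ZnO: 35.98·0.9980 = 35.91 g
  PbO: 43.90·0.9770 = 42.89 g
  TiO2: 32.20·0.9899 = 31.87 g
  ZrO2: 66.90·0.6670 = 44.62 g
  SiO2: 258.1·0.9950 + 66.90·0.3320 = 279.0 g
LOI: 20.45·0.004000 + 32.20·0.01010 + 35.98·0.002000 + 258.1·0.002000 + 66.90·0.001000 + 43.90·0.02300 = 2.072 g
Resulting glass, batch − LOI: 457.5 − 2.072 = 455.5 g (the oxide masses sum to this)
oxide / glass × 100 gives the wt %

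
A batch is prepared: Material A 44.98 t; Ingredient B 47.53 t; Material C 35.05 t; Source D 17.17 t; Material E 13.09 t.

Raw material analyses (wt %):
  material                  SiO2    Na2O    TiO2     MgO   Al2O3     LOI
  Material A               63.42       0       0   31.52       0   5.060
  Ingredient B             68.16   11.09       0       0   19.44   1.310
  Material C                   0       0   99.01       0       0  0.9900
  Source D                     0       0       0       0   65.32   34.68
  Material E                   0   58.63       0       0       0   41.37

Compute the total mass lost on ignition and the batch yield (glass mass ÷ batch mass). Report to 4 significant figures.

Intermediates are displayed rounded to 4 significant figures in the working; all arithmetic carries exact precision throughout — a single rounding finalizes each reported number. The derived quantities, including yield, ignition loss, glass mass, five oxide percentages, the totals, are rebuilt from the weighed amounts per 143.2 t of glass in exact precision, precisely as stated by problem or answer.
Loss on ignition, line by line:
  Material A: 44.98 × 0.05060 = 2.276 t
  Ingredient B: 47.53 × 0.01310 = 0.6226 t
  Material C: 35.05 × 0.009900 = 0.3470 t
  Source D: 17.17 × 0.3468 = 5.955 t
  Material E: 13.09 × 0.4137 = 5.415 t
Total LOI = 14.62 t
Glass = batch − LOI = 157.8 − 14.62 = 143.2 t

LOI loss = 14.62 t; glass = 143.2 t; yield = 90.74%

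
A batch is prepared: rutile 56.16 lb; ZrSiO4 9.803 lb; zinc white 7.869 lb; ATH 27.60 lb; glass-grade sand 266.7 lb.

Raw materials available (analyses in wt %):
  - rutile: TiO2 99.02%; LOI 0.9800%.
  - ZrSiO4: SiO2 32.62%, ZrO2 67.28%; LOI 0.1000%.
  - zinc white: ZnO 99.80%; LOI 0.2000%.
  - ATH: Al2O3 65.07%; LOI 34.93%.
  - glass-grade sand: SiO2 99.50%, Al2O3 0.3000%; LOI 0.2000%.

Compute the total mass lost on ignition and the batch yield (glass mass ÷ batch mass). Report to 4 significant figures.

LOI loss = 10.75 lb; glass = 357.4 lb; yield = 97.08%

In-progress results are shown rounded to four significant figures on the page; full float precision is maintained from first step to last; each reported value undergoes a single rounding; the derived quantities, including the yield, the totals, the five compositions, glass mass, LOI, are computed starting from the weights per 357.4 lb of glass at full float precision as quoted within the problem or answer text.
Loss on ignition, line by line:
  rutile: 56.16 × 0.009800 = 0.5504 lb
  ZrSiO4: 9.803 × 0.001000 = 0.009803 lb
  zinc white: 7.869 × 0.002000 = 0.01574 lb
  ATH: 27.60 × 0.3493 = 9.641 lb
  glass-grade sand: 266.7 × 0.002000 = 0.5334 lb
Total LOI = 10.75 lb
Glass = batch − LOI = 368.1 − 10.75 = 357.4 lb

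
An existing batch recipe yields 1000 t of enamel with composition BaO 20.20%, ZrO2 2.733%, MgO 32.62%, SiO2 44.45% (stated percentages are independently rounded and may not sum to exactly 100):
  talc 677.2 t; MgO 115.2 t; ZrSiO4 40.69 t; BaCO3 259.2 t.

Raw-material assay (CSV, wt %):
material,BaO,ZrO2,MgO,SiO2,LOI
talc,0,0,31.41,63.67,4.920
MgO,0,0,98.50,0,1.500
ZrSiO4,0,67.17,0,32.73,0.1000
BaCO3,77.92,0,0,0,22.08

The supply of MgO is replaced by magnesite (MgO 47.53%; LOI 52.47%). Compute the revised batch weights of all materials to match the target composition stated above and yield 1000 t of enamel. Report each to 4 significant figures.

Working values are shown, rounded to 4 significant figures, when written out; all arithmetic maintains full precision in every operation; every reported result receives exactly one rounding — the derived quantities are carried from the batch weights per 1000 t of glass at exact precision (yield, the four compositions, LOI, glass mass, the totals), as written in either problem or answer.
Target masses of each oxide per 1000 t enamel:
  BaO: 20.20% × 1000 = 202.0 t
  ZrO2: 2.733% × 1000 = 27.33 t
  MgO: 32.62% × 1000 = 326.2 t
  SiO2: 44.45% × 1000 = 444.5 t
Balance tally, oxide-wise, on the weights just shown, at the basis given (sum by sum, the targets are met within answer rounding):
  BaO: 259.2·0.7792 = 202.0 t (target 202.0 t)
  ZrO2: 40.69·0.6717 = 27.33 t (target 27.33 t)
  MgO: 677.2·0.3141 + 238.8·0.4753 = 326.2 t (target 326.2 t)
  SiO2: 677.2·0.6367 + 40.69·0.3273 = 444.5 t (target 444.5 t)
Glass-mass bookkeeping: the batch minus its LOI: 1000 t (targets for the oxides total 1000 t; the stated basis being 1000 t — any gap is answer rounding).
Summing the batch: Σ batch = 1216 t; loss to ignition Σ batch·LOI = 215.9 t; glass ÷ batch gives a yield of 82.24%.

Revised batch per 1000 t enamel:
  talc: 677.2 t
  magnesite: 238.8 t
  ZrSiO4: 40.69 t
  BaCO3: 259.2 t
Total batch = 1216 t; LOI loss = 215.9 t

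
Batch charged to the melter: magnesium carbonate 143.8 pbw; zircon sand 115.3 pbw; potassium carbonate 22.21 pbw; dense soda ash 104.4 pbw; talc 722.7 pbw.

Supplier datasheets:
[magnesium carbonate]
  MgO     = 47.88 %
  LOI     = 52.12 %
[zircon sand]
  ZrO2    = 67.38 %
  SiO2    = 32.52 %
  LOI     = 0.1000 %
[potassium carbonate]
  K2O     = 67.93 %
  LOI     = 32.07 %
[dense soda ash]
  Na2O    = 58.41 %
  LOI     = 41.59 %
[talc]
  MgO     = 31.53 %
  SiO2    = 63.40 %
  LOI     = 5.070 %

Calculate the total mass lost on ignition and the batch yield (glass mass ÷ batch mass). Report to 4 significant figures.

Mid-chain values are displayed rounded off to 4 significant digits within the worked lines; every computation runs at full float precision from first step to last — every reported value undergoes a single rounding. The derived quantities, which include the five compositions, totals, the yield, net glass mass, ignition loss, are carried at exact precision, as quoted within the question or the answer, from the batch weights for 946.2 pbw of glass.
Each material's LOI contribution:
  magnesium carbonate: 143.8 × 0.5212 = 74.95 pbw
  zircon sand: 115.3 × 0.001000 = 0.1153 pbw
  potassium carbonate: 22.21 × 0.3207 = 7.123 pbw
  dense soda ash: 104.4 × 0.4159 = 43.42 pbw
  talc: 722.7 × 0.05070 = 36.64 pbw
Total LOI = 162.2 pbw
Glass = batch − LOI = 1108 − 162.2 = 946.2 pbw

LOI loss = 162.2 pbw; glass = 946.2 pbw; yield = 85.36%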